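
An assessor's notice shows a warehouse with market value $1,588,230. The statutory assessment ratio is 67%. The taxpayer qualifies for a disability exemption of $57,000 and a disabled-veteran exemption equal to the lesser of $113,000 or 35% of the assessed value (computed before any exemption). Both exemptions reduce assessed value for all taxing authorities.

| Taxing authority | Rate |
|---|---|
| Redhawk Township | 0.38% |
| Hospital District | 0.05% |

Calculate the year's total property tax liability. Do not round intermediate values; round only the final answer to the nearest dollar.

Assessed value = $1,588,230 × 0.67 = $1,064,114.1
Disabled-veteran exemption = min($113,000, 35% × $1,064,114.1) = min($113,000, $372,439.935) = $113,000 (dollar cap binds)
Taxable value = $1,064,114.1 − $57,000 − $113,000 = $894,114.1
Redhawk Township: $894,114.1 × 0.0038 = $3,397.63358
Hospital District: $894,114.1 × 0.0005 = $447.05705
Total = $3,844.69063

$3,845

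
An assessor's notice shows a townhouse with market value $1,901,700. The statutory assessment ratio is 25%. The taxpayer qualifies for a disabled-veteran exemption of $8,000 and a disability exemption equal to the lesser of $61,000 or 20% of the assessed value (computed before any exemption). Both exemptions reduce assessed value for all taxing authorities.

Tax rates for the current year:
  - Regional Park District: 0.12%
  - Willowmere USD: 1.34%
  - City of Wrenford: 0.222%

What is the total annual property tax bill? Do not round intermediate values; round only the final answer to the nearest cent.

$6,836.07

Assessed value = $1,901,700 × 0.25 = $475,425
Disability exemption = min($61,000, 20% × $475,425) = min($61,000, $95,085) = $61,000 (dollar cap binds)
Taxable value = $475,425 − $8,000 − $61,000 = $406,425
Regional Park District: $406,425 × 0.0012 = $487.71
Willowmere USD: $406,425 × 0.0134 = $5,446.095
City of Wrenford: $406,425 × 0.00222 = $902.2635
Total = $6,836.0685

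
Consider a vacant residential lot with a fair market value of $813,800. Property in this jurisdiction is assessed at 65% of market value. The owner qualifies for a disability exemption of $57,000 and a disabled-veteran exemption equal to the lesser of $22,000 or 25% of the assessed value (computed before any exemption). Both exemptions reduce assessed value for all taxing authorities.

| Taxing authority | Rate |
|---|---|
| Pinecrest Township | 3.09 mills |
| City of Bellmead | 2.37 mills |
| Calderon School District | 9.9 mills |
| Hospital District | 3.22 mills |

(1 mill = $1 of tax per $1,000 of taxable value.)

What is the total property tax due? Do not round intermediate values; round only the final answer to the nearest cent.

$8,360.44

Assessed value = $813,800 × 0.65 = $528,970
Disabled-veteran exemption = min($22,000, 25% × $528,970) = min($22,000, $132,242.5) = $22,000 (dollar cap binds)
Taxable value = $528,970 − $57,000 − $22,000 = $449,970
Pinecrest Township: $449,970 × 0.00309 = $1,390.4073
City of Bellmead: $449,970 × 0.00237 = $1,066.4289
Calderon School District: $449,970 × 0.0099 = $4,454.703
Hospital District: $449,970 × 0.00322 = $1,448.9034
Total = $8,360.4426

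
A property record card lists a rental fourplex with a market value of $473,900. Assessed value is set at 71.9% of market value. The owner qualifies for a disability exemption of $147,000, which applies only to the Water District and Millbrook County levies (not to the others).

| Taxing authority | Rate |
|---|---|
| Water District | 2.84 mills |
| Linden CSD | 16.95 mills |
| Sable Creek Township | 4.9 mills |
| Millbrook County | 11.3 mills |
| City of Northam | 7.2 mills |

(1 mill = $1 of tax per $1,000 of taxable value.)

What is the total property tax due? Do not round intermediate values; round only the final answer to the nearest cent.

$12,637.73

Assessed value = $473,900 × 0.719 = $340,734.1
Water District: ($340,734.1 − $147,000) × 0.00284 = $193,734.1 × 0.00284 = $550.204844
Linden CSD: $340,734.1 × 0.01695 = $5,775.442995
Sable Creek Township: $340,734.1 × 0.0049 = $1,669.59709
Millbrook County: ($340,734.1 − $147,000) × 0.0113 = $193,734.1 × 0.0113 = $2,189.19533
City of Northam: $340,734.1 × 0.0072 = $2,453.28552
Total = $12,637.725779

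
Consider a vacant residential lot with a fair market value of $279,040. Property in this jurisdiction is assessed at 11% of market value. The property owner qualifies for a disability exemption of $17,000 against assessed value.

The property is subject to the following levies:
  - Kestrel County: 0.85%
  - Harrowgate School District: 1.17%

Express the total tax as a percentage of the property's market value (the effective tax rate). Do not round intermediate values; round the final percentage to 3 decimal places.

Assessed value = $279,040 × 0.11 = $30,694.4
Taxable value = $30,694.4 − $17,000 = $13,694.4
Kestrel County: $13,694.4 × 0.0085 = $116.4024
Harrowgate School District: $13,694.4 × 0.0117 = $160.22448
Total tax = $276.62688
Effective rate = $276.62688 ÷ $279,040 = 0.099% of market value

0.099%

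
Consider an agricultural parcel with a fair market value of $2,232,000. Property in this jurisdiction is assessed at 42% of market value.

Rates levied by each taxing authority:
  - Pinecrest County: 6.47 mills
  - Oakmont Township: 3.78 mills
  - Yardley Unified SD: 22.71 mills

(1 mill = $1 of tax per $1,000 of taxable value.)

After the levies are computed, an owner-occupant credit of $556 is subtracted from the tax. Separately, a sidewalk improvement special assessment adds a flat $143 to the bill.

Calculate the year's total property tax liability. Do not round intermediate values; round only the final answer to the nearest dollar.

Assessed value = $2,232,000 × 0.42 = $937,440
Pinecrest County: $937,440 × 0.00647 = $6,065.2368
Oakmont Township: $937,440 × 0.00378 = $3,543.5232
Yardley Unified SD: $937,440 × 0.02271 = $21,289.2624
Levies subtotal = $30,898.0224
After credit = $30,898.0224 − $556 = $30,342.0224
Total = $30,342.0224 + $143 = $30,485.0224

$30,485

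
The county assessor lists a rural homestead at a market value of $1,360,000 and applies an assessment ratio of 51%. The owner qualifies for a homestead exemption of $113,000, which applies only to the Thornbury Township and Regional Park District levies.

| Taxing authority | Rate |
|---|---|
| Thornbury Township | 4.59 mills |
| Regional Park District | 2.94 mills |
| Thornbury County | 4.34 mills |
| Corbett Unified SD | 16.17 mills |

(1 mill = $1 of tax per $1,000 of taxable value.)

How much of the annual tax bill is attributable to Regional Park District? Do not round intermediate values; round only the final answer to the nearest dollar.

$1,707

Assessed value = $1,360,000 × 0.51 = $693,600
Regional Park District taxable value = $693,600 − $113,000 = $580,600
Regional Park District levy = $580,600 × 0.00294 = $1,706.964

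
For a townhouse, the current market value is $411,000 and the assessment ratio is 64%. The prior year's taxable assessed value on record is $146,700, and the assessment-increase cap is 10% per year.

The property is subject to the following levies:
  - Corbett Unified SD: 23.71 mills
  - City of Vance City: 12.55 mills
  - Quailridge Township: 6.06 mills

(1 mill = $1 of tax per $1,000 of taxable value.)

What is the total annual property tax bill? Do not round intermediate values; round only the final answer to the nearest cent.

$6,829.18

Uncapped assessed value = $411,000 × 0.64 = $263,040
Cap limit = $146,700 × 1.1 = $161,370
Taxable assessed value = min($263,040, $161,370) = $161,370 (cap binds)
Corbett Unified SD: $161,370 × 0.02371 = $3,826.0827
City of Vance City: $161,370 × 0.01255 = $2,025.1935
Quailridge Township: $161,370 × 0.00606 = $977.9022
Total = $6,829.1784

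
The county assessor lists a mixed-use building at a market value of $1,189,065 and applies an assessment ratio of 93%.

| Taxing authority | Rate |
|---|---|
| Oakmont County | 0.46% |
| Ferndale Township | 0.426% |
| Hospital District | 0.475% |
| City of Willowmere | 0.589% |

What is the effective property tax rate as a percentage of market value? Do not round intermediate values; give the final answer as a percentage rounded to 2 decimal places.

1.81%

Assessed value = $1,189,065 × 0.93 = $1,105,830.45
Oakmont County: $1,105,830.45 × 0.0046 = $5,086.82007
Ferndale Township: $1,105,830.45 × 0.00426 = $4,710.837717
Hospital District: $1,105,830.45 × 0.00475 = $5,252.6946375
City of Willowmere: $1,105,830.45 × 0.00589 = $6,513.3413505
Total tax = $21,563.693775
Effective rate = $21,563.693775 ÷ $1,189,065 = 1.81% of market value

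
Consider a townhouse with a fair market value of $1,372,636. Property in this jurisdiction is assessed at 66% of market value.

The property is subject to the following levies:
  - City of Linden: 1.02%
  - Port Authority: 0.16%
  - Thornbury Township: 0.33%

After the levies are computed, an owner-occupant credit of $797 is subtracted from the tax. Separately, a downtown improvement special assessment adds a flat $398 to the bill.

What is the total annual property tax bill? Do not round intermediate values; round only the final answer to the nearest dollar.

Assessed value = $1,372,636 × 0.66 = $905,939.76
City of Linden: $905,939.76 × 0.0102 = $9,240.585552
Port Authority: $905,939.76 × 0.0016 = $1,449.503616
Thornbury Township: $905,939.76 × 0.0033 = $2,989.601208
Levies subtotal = $13,679.690376
After credit = $13,679.690376 − $797 = $12,882.690376
Total = $12,882.690376 + $398 = $13,280.690376

$13,281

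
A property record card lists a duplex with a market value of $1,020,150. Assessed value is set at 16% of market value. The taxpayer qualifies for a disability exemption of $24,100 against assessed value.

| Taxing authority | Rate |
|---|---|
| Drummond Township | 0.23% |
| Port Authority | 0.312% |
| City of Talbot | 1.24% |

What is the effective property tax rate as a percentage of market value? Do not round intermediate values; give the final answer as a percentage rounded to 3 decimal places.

0.243%

Assessed value = $1,020,150 × 0.16 = $163,224
Taxable value = $163,224 − $24,100 = $139,124
Drummond Township: $139,124 × 0.0023 = $319.9852
Port Authority: $139,124 × 0.00312 = $434.06688
City of Talbot: $139,124 × 0.0124 = $1,725.1376
Total tax = $2,479.18968
Effective rate = $2,479.18968 ÷ $1,020,150 = 0.243% of market value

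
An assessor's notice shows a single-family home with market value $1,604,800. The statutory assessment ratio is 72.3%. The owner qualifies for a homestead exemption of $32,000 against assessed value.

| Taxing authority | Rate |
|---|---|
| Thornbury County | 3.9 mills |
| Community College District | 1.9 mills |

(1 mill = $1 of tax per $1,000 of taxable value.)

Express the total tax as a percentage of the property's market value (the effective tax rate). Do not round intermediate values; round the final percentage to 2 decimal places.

Assessed value = $1,604,800 × 0.723 = $1,160,270.4
Taxable value = $1,160,270.4 − $32,000 = $1,128,270.4
Thornbury County: $1,128,270.4 × 0.0039 = $4,400.25456
Community College District: $1,128,270.4 × 0.0019 = $2,143.71376
Total tax = $6,543.96832
Effective rate = $6,543.96832 ÷ $1,604,800 = 0.41% of market value

0.41%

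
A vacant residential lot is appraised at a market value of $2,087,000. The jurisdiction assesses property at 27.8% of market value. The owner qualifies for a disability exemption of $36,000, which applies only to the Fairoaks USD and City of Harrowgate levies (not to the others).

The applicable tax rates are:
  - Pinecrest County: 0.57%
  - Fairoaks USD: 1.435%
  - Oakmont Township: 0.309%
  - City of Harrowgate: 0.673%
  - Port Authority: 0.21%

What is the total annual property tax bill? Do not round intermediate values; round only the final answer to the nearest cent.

Assessed value = $2,087,000 × 0.278 = $580,186
Pinecrest County: $580,186 × 0.0057 = $3,307.0602
Fairoaks USD: ($580,186 − $36,000) × 0.01435 = $544,186 × 0.01435 = $7,809.0691
Oakmont Township: $580,186 × 0.00309 = $1,792.77474
City of Harrowgate: ($580,186 − $36,000) × 0.00673 = $544,186 × 0.00673 = $3,662.37178
Port Authority: $580,186 × 0.0021 = $1,218.3906
Total = $17,789.66642

$17,789.67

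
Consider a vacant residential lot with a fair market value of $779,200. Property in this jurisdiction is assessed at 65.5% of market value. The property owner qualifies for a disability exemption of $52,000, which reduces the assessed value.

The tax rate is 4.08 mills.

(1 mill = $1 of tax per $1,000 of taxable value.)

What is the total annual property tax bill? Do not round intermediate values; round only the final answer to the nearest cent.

Assessed value = $779,200 × 0.655 = $510,376
Taxable value = $510,376 − $52,000 = $458,376
Tax = $458,376 × 0.00408 = $1,870.17408

$1,870.17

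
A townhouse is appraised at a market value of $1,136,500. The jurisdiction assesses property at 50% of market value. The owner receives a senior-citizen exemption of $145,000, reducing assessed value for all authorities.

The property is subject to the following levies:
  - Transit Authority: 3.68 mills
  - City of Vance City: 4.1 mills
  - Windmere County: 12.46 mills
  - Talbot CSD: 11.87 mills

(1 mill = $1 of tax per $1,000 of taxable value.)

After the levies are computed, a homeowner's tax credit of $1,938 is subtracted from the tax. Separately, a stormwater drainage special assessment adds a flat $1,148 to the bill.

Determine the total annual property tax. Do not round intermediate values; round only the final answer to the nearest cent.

Assessed value = $1,136,500 × 0.5 = $568,250
Taxable value = $568,250 − $145,000 = $423,250
Transit Authority: $423,250 × 0.00368 = $1,557.56
City of Vance City: $423,250 × 0.0041 = $1,735.325
Windmere County: $423,250 × 0.01246 = $5,273.695
Talbot CSD: $423,250 × 0.01187 = $5,023.9775
Levies subtotal = $13,590.5575
After credit = $13,590.5575 − $1,938 = $11,652.5575
Total = $11,652.5575 + $1,148 = $12,800.5575

$12,800.56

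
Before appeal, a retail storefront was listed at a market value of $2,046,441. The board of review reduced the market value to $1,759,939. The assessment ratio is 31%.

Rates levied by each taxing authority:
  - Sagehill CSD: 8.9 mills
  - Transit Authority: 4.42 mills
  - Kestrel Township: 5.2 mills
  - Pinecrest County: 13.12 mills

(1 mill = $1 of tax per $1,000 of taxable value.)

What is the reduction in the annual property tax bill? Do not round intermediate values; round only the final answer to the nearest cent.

$2,810.13

Old assessed value = $2,046,441 × 0.31 = $634,396.71
New assessed value = $1,759,939 × 0.31 = $545,581.09
Combined rate = 0.0089 + 0.00442 + 0.0052 + 0.01312 = 0.03164
Old tax = $634,396.71 × 0.03164 = $20,072.3119044
New tax = $545,581.09 × 0.03164 = $17,262.1856876
Reduction = $20,072.3119044 − $17,262.1856876 = $2,810.1262168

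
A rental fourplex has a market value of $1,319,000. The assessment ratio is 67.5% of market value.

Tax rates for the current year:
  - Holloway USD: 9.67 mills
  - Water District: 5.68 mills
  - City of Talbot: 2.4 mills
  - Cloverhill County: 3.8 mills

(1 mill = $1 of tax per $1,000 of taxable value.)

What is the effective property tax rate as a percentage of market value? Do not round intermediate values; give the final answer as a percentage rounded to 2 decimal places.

Assessed value = $1,319,000 × 0.675 = $890,325
Holloway USD: $890,325 × 0.00967 = $8,609.44275
Water District: $890,325 × 0.00568 = $5,057.046
City of Talbot: $890,325 × 0.0024 = $2,136.78
Cloverhill County: $890,325 × 0.0038 = $3,383.235
Total tax = $19,186.50375
Effective rate = $19,186.50375 ÷ $1,319,000 = 1.45% of market value

1.45%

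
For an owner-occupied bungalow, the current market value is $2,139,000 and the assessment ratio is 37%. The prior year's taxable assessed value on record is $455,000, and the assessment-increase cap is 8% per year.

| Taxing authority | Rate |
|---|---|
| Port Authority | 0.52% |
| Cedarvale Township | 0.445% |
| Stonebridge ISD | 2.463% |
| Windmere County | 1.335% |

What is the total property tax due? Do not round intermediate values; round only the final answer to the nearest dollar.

Uncapped assessed value = $2,139,000 × 0.37 = $791,430
Cap limit = $455,000 × 1.08 = $491,400
Taxable assessed value = min($791,430, $491,400) = $491,400 (cap binds)
Port Authority: $491,400 × 0.0052 = $2,555.28
Cedarvale Township: $491,400 × 0.00445 = $2,186.73
Stonebridge ISD: $491,400 × 0.02463 = $12,103.182
Windmere County: $491,400 × 0.01335 = $6,560.19
Total = $23,405.382

$23,405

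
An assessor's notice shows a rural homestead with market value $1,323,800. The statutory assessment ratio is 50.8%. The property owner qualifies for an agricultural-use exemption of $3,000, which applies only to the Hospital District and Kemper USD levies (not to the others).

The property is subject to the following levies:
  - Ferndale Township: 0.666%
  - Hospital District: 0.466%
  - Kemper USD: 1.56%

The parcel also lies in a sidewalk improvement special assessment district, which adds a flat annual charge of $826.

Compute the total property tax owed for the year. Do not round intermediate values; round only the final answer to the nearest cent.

$18,868.66

Assessed value = $1,323,800 × 0.508 = $672,490.4
Ferndale Township: $672,490.4 × 0.00666 = $4,478.786064
Hospital District: ($672,490.4 − $3,000) × 0.00466 = $669,490.4 × 0.00466 = $3,119.825264
Kemper USD: ($672,490.4 − $3,000) × 0.0156 = $669,490.4 × 0.0156 = $10,444.05024
Levies subtotal = $18,042.661568
Total = $18,042.661568 + $826 = $18,868.661568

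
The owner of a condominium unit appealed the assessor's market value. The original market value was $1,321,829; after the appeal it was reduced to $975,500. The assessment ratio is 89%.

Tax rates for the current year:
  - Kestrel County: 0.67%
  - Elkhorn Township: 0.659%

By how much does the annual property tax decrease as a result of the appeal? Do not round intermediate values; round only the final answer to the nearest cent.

Old assessed value = $1,321,829 × 0.89 = $1,176,427.81
New assessed value = $975,500 × 0.89 = $868,195
Combined rate = 0.0067 + 0.00659 = 0.01329
Old tax = $1,176,427.81 × 0.01329 = $15,634.7255949
New tax = $868,195 × 0.01329 = $11,538.31155
Reduction = $15,634.7255949 − $11,538.31155 = $4,096.4140449

$4,096.41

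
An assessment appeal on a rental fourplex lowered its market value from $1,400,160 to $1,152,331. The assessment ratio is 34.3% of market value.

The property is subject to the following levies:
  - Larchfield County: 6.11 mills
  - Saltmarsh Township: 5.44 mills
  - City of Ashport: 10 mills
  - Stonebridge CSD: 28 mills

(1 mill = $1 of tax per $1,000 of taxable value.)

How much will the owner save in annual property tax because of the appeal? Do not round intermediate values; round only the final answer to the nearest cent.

Old assessed value = $1,400,160 × 0.343 = $480,254.88
New assessed value = $1,152,331 × 0.343 = $395,249.533
Combined rate = 0.00611 + 0.00544 + 0.01 + 0.028 = 0.04955
Old tax = $480,254.88 × 0.04955 = $23,796.629304
New tax = $395,249.533 × 0.04955 = $19,584.61436015
Reduction = $23,796.629304 − $19,584.61436015 = $4,212.01494385

$4,212.01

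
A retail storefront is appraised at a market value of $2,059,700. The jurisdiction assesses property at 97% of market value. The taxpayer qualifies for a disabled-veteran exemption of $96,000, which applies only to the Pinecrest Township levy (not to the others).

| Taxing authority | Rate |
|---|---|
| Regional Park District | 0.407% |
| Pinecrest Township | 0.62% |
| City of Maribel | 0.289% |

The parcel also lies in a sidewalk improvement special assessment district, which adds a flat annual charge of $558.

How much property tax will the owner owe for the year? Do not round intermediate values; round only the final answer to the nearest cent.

Assessed value = $2,059,700 × 0.97 = $1,997,909
Regional Park District: $1,997,909 × 0.00407 = $8,131.48963
Pinecrest Township: ($1,997,909 − $96,000) × 0.0062 = $1,901,909 × 0.0062 = $11,791.8358
City of Maribel: $1,997,909 × 0.00289 = $5,773.95701
Levies subtotal = $25,697.28244
Total = $25,697.28244 + $558 = $26,255.28244

$26,255.28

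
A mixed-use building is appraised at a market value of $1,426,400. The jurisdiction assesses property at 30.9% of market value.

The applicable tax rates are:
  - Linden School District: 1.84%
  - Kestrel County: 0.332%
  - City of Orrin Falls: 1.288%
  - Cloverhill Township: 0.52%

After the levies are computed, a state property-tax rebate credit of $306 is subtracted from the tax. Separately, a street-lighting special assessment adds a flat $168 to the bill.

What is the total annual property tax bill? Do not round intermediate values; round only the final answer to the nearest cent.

$17,404.15

Assessed value = $1,426,400 × 0.309 = $440,757.6
Linden School District: $440,757.6 × 0.0184 = $8,109.93984
Kestrel County: $440,757.6 × 0.00332 = $1,463.315232
City of Orrin Falls: $440,757.6 × 0.01288 = $5,676.957888
Cloverhill Township: $440,757.6 × 0.0052 = $2,291.93952
Levies subtotal = $17,542.15248
After credit = $17,542.15248 − $306 = $17,236.15248
Total = $17,236.15248 + $168 = $17,404.15248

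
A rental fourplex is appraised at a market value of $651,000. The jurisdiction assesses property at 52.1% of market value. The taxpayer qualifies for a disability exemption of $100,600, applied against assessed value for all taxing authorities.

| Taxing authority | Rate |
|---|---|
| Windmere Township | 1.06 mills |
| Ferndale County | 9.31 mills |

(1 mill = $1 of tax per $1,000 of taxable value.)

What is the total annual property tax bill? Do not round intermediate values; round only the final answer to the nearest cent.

$2,473.98

Assessed value = $651,000 × 0.521 = $339,171
Taxable value = $339,171 − $100,600 = $238,571
Windmere Township: $238,571 × 0.00106 = $252.88526
Ferndale County: $238,571 × 0.00931 = $2,221.09601
Total = $252.88526 + $2,221.09601 = $2,473.98127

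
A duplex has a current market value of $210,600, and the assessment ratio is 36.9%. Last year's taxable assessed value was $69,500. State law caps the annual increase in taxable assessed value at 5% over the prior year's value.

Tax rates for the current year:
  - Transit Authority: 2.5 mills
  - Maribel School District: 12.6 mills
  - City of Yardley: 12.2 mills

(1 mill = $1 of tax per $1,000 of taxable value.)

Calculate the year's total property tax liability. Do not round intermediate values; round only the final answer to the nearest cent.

Uncapped assessed value = $210,600 × 0.369 = $77,711.4
Cap limit = $69,500 × 1.05 = $72,975
Taxable assessed value = min($77,711.4, $72,975) = $72,975 (cap binds)
Transit Authority: $72,975 × 0.0025 = $182.4375
Maribel School District: $72,975 × 0.0126 = $919.485
City of Yardley: $72,975 × 0.0122 = $890.295
Total = $1,992.2175

$1,992.22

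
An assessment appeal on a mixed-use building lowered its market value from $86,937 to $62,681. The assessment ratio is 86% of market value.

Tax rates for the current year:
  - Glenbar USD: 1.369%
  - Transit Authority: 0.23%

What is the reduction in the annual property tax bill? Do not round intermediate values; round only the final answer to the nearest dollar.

$334

Old assessed value = $86,937 × 0.86 = $74,765.82
New assessed value = $62,681 × 0.86 = $53,905.66
Combined rate = 0.01369 + 0.0023 = 0.01599
Old tax = $74,765.82 × 0.01599 = $1,195.5054618
New tax = $53,905.66 × 0.01599 = $861.9515034
Reduction = $1,195.5054618 − $861.9515034 = $333.5539584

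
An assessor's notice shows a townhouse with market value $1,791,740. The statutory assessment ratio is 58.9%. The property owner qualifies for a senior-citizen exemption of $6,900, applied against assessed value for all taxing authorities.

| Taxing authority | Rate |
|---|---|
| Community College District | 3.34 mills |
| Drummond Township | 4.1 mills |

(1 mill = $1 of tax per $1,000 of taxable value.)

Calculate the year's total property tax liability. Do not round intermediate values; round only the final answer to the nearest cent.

Assessed value = $1,791,740 × 0.589 = $1,055,334.86
Taxable value = $1,055,334.86 − $6,900 = $1,048,434.86
Community College District: $1,048,434.86 × 0.00334 = $3,501.7724324
Drummond Township: $1,048,434.86 × 0.0041 = $4,298.582926
Total = $3,501.7724324 + $4,298.582926 = $7,800.3553584

$7,800.36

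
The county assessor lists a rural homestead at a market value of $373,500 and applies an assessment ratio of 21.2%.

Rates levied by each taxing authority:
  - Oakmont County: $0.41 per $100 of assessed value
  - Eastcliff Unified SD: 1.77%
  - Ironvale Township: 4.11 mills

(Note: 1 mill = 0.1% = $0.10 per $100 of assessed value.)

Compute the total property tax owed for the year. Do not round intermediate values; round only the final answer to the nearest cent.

Assessed value = $373,500 × 0.212 = $79,182
Oakmont County: $79,182 × 0.0041 = $324.6462
Eastcliff Unified SD: $79,182 × 0.0177 = $1,401.5214
Ironvale Township: $79,182 × 0.00411 = $325.43802
Total = $2,051.60562

$2,051.61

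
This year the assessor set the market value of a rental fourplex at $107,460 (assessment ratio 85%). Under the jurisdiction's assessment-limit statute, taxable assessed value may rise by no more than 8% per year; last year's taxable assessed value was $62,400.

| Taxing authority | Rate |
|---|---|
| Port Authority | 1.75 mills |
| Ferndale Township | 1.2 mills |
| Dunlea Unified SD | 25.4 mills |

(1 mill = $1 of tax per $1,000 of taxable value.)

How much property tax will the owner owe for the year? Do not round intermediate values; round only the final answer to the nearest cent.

Uncapped assessed value = $107,460 × 0.85 = $91,341
Cap limit = $62,400 × 1.08 = $67,392
Taxable assessed value = min($91,341, $67,392) = $67,392 (cap binds)
Port Authority: $67,392 × 0.00175 = $117.936
Ferndale Township: $67,392 × 0.0012 = $80.8704
Dunlea Unified SD: $67,392 × 0.0254 = $1,711.7568
Total = $1,910.5632

$1,910.56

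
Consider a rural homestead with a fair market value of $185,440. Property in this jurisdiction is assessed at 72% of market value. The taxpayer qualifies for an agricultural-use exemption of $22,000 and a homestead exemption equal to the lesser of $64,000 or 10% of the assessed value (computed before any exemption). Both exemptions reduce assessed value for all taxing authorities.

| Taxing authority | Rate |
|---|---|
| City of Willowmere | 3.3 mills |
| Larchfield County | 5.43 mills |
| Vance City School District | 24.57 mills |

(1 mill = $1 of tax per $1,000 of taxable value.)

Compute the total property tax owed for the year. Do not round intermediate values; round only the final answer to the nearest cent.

Assessed value = $185,440 × 0.72 = $133,516.8
Homestead exemption = min($64,000, 10% × $133,516.8) = min($64,000, $13,351.68) = $13,351.68 (percentage binds)
Taxable value = $133,516.8 − $22,000 − $13,351.68 = $98,165.12
City of Willowmere: $98,165.12 × 0.0033 = $323.944896
Larchfield County: $98,165.12 × 0.00543 = $533.0366016
Vance City School District: $98,165.12 × 0.02457 = $2,411.9169984
Total = $3,268.898496

$3,268.90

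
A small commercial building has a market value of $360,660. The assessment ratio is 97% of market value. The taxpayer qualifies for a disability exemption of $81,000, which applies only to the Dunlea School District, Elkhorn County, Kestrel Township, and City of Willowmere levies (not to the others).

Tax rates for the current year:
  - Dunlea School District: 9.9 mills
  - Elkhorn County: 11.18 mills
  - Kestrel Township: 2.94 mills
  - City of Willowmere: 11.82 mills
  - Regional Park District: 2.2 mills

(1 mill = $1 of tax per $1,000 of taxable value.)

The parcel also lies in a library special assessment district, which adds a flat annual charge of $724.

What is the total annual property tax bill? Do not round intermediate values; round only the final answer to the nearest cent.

Assessed value = $360,660 × 0.97 = $349,840.2
Dunlea School District: ($349,840.2 − $81,000) × 0.0099 = $268,840.2 × 0.0099 = $2,661.51798
Elkhorn County: ($349,840.2 − $81,000) × 0.01118 = $268,840.2 × 0.01118 = $3,005.633436
Kestrel Township: ($349,840.2 − $81,000) × 0.00294 = $268,840.2 × 0.00294 = $790.390188
City of Willowmere: ($349,840.2 − $81,000) × 0.01182 = $268,840.2 × 0.01182 = $3,177.691164
Regional Park District: $349,840.2 × 0.0022 = $769.64844
Levies subtotal = $10,404.881208
Total = $10,404.881208 + $724 = $11,128.881208

$11,128.88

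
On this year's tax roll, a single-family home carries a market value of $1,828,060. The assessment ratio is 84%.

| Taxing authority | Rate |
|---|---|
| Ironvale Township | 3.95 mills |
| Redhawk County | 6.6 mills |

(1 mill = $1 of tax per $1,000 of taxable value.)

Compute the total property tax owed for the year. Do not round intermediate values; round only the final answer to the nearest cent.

Assessed value = $1,828,060 × 0.84 = $1,535,570.4
Ironvale Township: $1,535,570.4 × 0.00395 = $6,065.50308
Redhawk County: $1,535,570.4 × 0.0066 = $10,134.76464
Total = $6,065.50308 + $10,134.76464 = $16,200.26772

$16,200.27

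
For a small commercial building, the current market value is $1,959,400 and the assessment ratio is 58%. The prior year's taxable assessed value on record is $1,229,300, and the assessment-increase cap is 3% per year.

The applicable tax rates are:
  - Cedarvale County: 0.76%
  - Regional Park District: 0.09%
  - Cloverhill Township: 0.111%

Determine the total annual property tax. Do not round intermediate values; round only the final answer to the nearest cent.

$10,921.30

Uncapped assessed value = $1,959,400 × 0.58 = $1,136,452
Cap limit = $1,229,300 × 1.03 = $1,266,179
Taxable assessed value = min($1,136,452, $1,266,179) = $1,136,452 (cap does not bind)
Cedarvale County: $1,136,452 × 0.0076 = $8,637.0352
Regional Park District: $1,136,452 × 0.0009 = $1,022.8068
Cloverhill Township: $1,136,452 × 0.00111 = $1,261.46172
Total = $10,921.30372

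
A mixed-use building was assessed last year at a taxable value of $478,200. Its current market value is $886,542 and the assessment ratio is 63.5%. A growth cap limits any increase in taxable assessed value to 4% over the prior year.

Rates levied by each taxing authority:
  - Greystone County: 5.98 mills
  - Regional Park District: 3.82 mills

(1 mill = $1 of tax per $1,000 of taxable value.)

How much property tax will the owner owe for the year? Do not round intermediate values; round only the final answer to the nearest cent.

$4,873.81

Uncapped assessed value = $886,542 × 0.635 = $562,954.17
Cap limit = $478,200 × 1.04 = $497,328
Taxable assessed value = min($562,954.17, $497,328) = $497,328 (cap binds)
Greystone County: $497,328 × 0.00598 = $2,974.02144
Regional Park District: $497,328 × 0.00382 = $1,899.79296
Total = $4,873.8144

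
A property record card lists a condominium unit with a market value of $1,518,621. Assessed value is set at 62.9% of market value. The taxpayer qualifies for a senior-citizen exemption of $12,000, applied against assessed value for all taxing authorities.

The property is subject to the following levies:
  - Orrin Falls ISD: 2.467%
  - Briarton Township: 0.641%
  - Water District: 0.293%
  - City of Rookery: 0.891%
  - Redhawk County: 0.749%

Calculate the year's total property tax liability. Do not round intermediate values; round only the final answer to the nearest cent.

Assessed value = $1,518,621 × 0.629 = $955,212.609
Taxable value = $955,212.609 − $12,000 = $943,212.609
Orrin Falls ISD: $943,212.609 × 0.02467 = $23,269.05506403
Briarton Township: $943,212.609 × 0.00641 = $6,045.99282369
Water District: $943,212.609 × 0.00293 = $2,763.61294437
City of Rookery: $943,212.609 × 0.00891 = $8,404.02434619
Redhawk County: $943,212.609 × 0.00749 = $7,064.66244141
Total = $23,269.05506403 + $6,045.99282369 + $2,763.61294437 + $8,404.02434619 + $7,064.66244141 = $47,547.34761969

$47,547.35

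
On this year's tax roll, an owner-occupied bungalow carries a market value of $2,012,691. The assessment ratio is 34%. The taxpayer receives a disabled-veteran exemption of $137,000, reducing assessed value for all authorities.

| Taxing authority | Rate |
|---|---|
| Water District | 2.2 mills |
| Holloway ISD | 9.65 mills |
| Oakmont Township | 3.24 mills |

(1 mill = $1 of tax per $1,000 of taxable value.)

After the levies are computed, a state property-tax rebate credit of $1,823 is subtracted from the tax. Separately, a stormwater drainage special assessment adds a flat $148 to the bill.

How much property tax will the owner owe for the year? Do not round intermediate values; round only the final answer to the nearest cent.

Assessed value = $2,012,691 × 0.34 = $684,314.94
Taxable value = $684,314.94 − $137,000 = $547,314.94
Water District: $547,314.94 × 0.0022 = $1,204.092868
Holloway ISD: $547,314.94 × 0.00965 = $5,281.589171
Oakmont Township: $547,314.94 × 0.00324 = $1,773.3004056
Levies subtotal = $8,258.9824446
After credit = $8,258.9824446 − $1,823 = $6,435.9824446
Total = $6,435.9824446 + $148 = $6,583.9824446

$6,583.98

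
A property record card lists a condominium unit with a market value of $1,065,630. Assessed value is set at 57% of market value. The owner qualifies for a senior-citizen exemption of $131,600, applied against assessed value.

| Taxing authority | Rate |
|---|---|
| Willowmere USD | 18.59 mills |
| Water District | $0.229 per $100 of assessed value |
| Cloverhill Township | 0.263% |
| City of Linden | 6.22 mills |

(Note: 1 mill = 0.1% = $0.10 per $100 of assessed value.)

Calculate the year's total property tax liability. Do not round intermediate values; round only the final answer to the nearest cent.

$14,145.80

Assessed value = $1,065,630 × 0.57 = $607,409.1
Taxable value = $607,409.1 − $131,600 = $475,809.1
Willowmere USD: $475,809.1 × 0.01859 = $8,845.291169
Water District: $475,809.1 × 0.00229 = $1,089.602839
Cloverhill Township: $475,809.1 × 0.00263 = $1,251.377933
City of Linden: $475,809.1 × 0.00622 = $2,959.532602
Total = $14,145.804543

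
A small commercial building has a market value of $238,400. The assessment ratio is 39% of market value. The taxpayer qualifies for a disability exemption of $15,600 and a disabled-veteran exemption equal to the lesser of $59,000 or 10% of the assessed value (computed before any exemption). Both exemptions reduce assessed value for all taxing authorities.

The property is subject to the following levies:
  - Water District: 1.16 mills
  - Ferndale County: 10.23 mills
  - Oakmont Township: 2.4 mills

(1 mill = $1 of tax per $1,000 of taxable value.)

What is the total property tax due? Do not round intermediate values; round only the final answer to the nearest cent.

Assessed value = $238,400 × 0.39 = $92,976
Disabled-veteran exemption = min($59,000, 10% × $92,976) = min($59,000, $9,297.6) = $9,297.6 (percentage binds)
Taxable value = $92,976 − $15,600 − $9,297.6 = $68,078.4
Water District: $68,078.4 × 0.00116 = $78.970944
Ferndale County: $68,078.4 × 0.01023 = $696.442032
Oakmont Township: $68,078.4 × 0.0024 = $163.38816
Total = $938.801136

$938.80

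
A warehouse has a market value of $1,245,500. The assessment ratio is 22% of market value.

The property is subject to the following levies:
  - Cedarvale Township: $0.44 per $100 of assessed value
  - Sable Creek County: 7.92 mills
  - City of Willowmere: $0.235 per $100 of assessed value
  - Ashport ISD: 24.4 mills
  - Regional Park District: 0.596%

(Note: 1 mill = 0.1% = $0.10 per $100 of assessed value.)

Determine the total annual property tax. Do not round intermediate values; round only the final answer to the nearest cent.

$12,338.67

Assessed value = $1,245,500 × 0.22 = $274,010
Cedarvale Township: $274,010 × 0.0044 = $1,205.644
Sable Creek County: $274,010 × 0.00792 = $2,170.1592
City of Willowmere: $274,010 × 0.00235 = $643.9235
Ashport ISD: $274,010 × 0.0244 = $6,685.844
Regional Park District: $274,010 × 0.00596 = $1,633.0996
Total = $12,338.6703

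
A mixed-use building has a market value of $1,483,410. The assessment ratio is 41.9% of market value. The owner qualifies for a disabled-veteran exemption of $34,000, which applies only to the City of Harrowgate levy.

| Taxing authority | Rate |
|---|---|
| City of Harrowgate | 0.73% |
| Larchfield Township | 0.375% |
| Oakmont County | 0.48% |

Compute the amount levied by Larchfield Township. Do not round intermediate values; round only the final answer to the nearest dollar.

$2,331

Assessed value = $1,483,410 × 0.419 = $621,548.79
Larchfield Township taxable value = $621,548.79 (exemption does not apply)
Larchfield Township levy = $621,548.79 × 0.00375 = $2,330.8079625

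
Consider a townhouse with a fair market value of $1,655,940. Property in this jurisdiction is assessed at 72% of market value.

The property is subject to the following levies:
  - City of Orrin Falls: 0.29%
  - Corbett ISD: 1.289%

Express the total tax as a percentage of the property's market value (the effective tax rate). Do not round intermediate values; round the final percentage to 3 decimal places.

1.137%

Assessed value = $1,655,940 × 0.72 = $1,192,276.8
City of Orrin Falls: $1,192,276.8 × 0.0029 = $3,457.60272
Corbett ISD: $1,192,276.8 × 0.01289 = $15,368.447952
Total tax = $18,826.050672
Effective rate = $18,826.050672 ÷ $1,655,940 = 1.137% of market value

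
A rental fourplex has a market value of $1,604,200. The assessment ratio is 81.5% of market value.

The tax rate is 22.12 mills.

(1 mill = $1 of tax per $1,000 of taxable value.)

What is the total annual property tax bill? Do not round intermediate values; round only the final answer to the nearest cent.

$28,920.20

Assessed value = $1,604,200 × 0.815 = $1,307,423
Tax = $1,307,423 × 0.02212 = $28,920.19676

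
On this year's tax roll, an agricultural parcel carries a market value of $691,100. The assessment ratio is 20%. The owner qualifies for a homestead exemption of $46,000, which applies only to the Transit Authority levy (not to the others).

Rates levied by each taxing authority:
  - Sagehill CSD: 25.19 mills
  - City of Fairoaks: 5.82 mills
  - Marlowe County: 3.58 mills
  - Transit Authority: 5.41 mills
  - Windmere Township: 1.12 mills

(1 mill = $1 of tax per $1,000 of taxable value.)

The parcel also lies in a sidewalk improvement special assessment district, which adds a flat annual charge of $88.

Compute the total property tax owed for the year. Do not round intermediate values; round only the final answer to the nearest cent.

Assessed value = $691,100 × 0.2 = $138,220
Sagehill CSD: $138,220 × 0.02519 = $3,481.7618
City of Fairoaks: $138,220 × 0.00582 = $804.4404
Marlowe County: $138,220 × 0.00358 = $494.8276
Transit Authority: ($138,220 − $46,000) × 0.00541 = $92,220 × 0.00541 = $498.9102
Windmere Township: $138,220 × 0.00112 = $154.8064
Levies subtotal = $5,434.7464
Total = $5,434.7464 + $88 = $5,522.7464

$5,522.75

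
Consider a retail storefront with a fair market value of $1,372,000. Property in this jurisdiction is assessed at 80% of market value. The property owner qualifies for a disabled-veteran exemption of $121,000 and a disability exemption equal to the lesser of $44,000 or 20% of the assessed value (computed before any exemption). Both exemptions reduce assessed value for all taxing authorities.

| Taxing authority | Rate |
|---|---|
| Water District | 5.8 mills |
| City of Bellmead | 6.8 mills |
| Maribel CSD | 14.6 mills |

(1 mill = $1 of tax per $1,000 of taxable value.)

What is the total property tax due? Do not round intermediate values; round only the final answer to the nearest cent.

Assessed value = $1,372,000 × 0.8 = $1,097,600
Disability exemption = min($44,000, 20% × $1,097,600) = min($44,000, $219,520) = $44,000 (dollar cap binds)
Taxable value = $1,097,600 − $121,000 − $44,000 = $932,600
Water District: $932,600 × 0.0058 = $5,409.08
City of Bellmead: $932,600 × 0.0068 = $6,341.68
Maribel CSD: $932,600 × 0.0146 = $13,615.96
Total = $25,366.72

$25,366.72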